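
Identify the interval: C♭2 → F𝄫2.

diminished fourth

C to F spans four letter names (C-D-E-F), so the interval is some kind of fourth.
A perfect fourth would be 5 semitones; Cb2 to Fbb2 is 4, one semitone narrower, so the interval is diminished.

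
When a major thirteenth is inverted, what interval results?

First reduce the compound major thirteenth to its simple form, a major sixth.
The rule of nine gives the new number: 9 − 6 = 3, so a sixth becomes a third.
And major becomes minor under inversion, so we get a minor third.

minor third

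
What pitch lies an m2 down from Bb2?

A2

Counting two letter names down from B lands on A.
A minor second spans 1 semitone, so from Bb2 the target pitch is A2.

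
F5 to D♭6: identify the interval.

m6

F to D spans six letter names (F-G-A-B-C-D): a sixth.
A major sixth would be 9 semitones, but F5 to Db6 is 8 — one semitone narrower, making it a minor sixth.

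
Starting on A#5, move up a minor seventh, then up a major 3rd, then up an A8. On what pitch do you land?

A minor seventh up from A#5 is G#6.
Up a major third from G#6: B#6 (4 semitones up).
An augmented octave up from B#6 is B##7.

B##7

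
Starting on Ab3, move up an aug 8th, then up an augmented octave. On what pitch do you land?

Ab3 up an augmented octave → A4 (13 semitones).
Up an augmented octave from A4: A#5 (13 semitones up).

A#5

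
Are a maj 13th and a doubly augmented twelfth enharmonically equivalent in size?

Yes

A major thirteenth = 21 semitones = a doubly augmented twelfth; enharmonically equal.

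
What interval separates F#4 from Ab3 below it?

A6

Descending from F#4 to Ab3 is the same interval as ascending Ab3 to F#4.
A to F spans six letter names (A-B-C-D-E-F) — that makes it a sixth of some quality.
Ab3 to F#4 spans 10 semitones — one semitone wider than the major sixth (9) — giving an augmented sixth.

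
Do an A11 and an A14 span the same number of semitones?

18 semitones (augmented eleventh) vs 24 semitones (augmented fourteenth): not equal.

No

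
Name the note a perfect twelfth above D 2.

A 3

Five letters up from D (plus an octave) reaches A.
A perfect twelfth spans 19 semitones, so from D2 the target pitch is A3.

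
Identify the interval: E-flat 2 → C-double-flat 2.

augmented third

Descending from Eb2 to Cbb2 is the same interval as ascending Cbb2 to Eb2.
C to E spans three letter names (C-D-E), so the interval is some kind of third.
Cbb2 to Eb2 spans 5 semitones — one semitone wider than the major third (4) — giving an augmented third.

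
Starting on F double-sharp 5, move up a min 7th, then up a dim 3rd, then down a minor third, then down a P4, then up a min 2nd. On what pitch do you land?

Up a minor seventh from F##5: E#6 (10 semitones up).
E#6 up a diminished third → G6 (2 semitones).
G6 down a minor third → E6 (3 semitones).
E6 down a perfect fourth → B5 (5 semitones).
Up a minor second from B5: C6 (1 semitone up).

C 6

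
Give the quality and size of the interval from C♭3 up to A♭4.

C to A spans six letter names (C-D-E-F-G-A), plus an octave: a thirteenth.
The major thirteenth spans 21 semitones, and Cb3 to Ab4 is exactly 21 semitones — so this is a major thirteenth.
(Equivalently, a compound major sixth: a major sixth plus an octave.)

major 13th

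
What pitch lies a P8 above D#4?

D#5

For an octave the letter name doesn't change: still D, an octave up.
Moving 12 semitones up from D#4 (the size of a perfect octave) reaches D#5.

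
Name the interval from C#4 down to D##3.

diminished seventh

Descending from C#4 to D##3 is the same interval as ascending D##3 to C#4.
D to C spans seven letter names (D-E-F-G-A-B-C), so the interval is some kind of seventh.
The major seventh is 11 semitones; here we have 9, two semitones narrower: diminished.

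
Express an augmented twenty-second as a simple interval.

augmented octave

Subtracting seven from the interval number removes an octave: 22 − 14 = 8.
That makes an augmented twenty-second a compound augmented octave — 2 octaves plus an augmented octave.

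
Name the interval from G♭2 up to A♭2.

major second

G to A spans two letter names (G-A): a second.
Counting semitones, Gb2→Ab2 is 2, which is the major second.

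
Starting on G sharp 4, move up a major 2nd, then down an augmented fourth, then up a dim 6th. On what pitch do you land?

C flat 5

Up a major second from G#4: A#4 (2 semitones up).
An augmented fourth down from A#4 is E4.
E4 up a diminished sixth → Cb5 (7 semitones).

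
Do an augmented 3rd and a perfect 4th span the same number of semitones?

Yes

An augmented third spans 5 semitones, and a perfect fourth also spans 5 semitones — they're enharmonic.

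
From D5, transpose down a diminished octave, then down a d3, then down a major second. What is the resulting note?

A##3

Down a diminished octave from D5: D#4 (11 semitones down).
D#4 down a diminished third → B##3 (2 semitones).
B##3 down a major second → A##3 (2 semitones).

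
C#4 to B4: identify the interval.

C to B spans seven letter names (C-D-E-F-G-A-B) — that makes it a seventh of some quality.
A major seventh would be 11 semitones, but C#4 to B4 is 10 — one semitone narrower, making it a minor seventh.

m7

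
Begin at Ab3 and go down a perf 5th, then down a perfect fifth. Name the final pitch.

Gb2

A perfect fifth down from Ab3 is Db3.
Down a perfect fifth from Db3: Gb2 (7 semitones down).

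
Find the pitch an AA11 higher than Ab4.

D#6

Four letters up from A (plus an octave) reaches D.
A doubly augmented eleventh spans 19 semitones, so from Ab4 the target pitch is D#6.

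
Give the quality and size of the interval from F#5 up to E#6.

F to E spans seven letter names (F-G-A-B-C-D-E) — that makes it a seventh of some quality.
F#5 to E#6 is 11 semitones, matching the major seventh exactly, so the quality is major.

major seventh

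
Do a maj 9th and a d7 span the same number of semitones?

No

A major ninth spans 14 semitones; a diminished seventh spans 9 semitones. They differ by 5.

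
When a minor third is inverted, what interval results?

major 6th

Inverted interval numbers add to nine, so a third pairs with a sixth (3 + 6 = 9).
Quality inverts too: minor becomes major. That makes the inversion a major sixth.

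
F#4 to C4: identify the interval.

augmented fourth

Descending from F#4 to C4 is the same interval as ascending C4 to F#4.
C to F spans four letter names (C-D-E-F), so the interval is some kind of fourth.
The perfect fourth is 5 semitones; here we have 6, one semitone wider: augmented.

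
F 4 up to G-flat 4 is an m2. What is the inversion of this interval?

major 7th

Inverted interval numbers add to nine, so a second pairs with a seventh (2 + 7 = 9).
Quality inverts too: minor becomes major. That makes the inversion a major seventh.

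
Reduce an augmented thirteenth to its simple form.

augmented sixth

Each octave removed subtracts seven from the number: 13 − 7 = 6.
So an augmented thirteenth is an octave plus an augmented sixth. The quality is unchanged.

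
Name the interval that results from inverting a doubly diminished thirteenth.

First reduce the compound doubly diminished thirteenth to its simple form, a doubly diminished sixth.
Inverted interval numbers add to nine, so a sixth pairs with a third (6 + 3 = 9).
And doubly diminished becomes doubly augmented under inversion, so we get a doubly augmented third.

AA3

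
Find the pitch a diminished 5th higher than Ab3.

Five letter names up from A: E.
A diminished fifth is 6 semitones; 6 semitones up from Ab3 gives Ebb4.

Ebb4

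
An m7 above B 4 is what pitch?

Counting seven letter names up from B lands on A.
A minor seventh is 10 semitones; 10 semitones up from B4 gives A5.

A 5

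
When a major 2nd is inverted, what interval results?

minor seventh

Interval numbers invert to sum to nine: 2 + 7 = 9, so a second inverts to a seventh.
The quality also flips — major becomes minor — giving a minor seventh.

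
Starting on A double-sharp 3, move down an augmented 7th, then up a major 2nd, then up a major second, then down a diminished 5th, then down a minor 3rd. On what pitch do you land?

A##3 down an augmented seventh → B2 (12 semitones).
B2 up a major second → C#3 (2 semitones).
Up a major second from C#3: D#3 (2 semitones up).
Down a diminished fifth from D#3: G##2 (6 semitones down).
A minor third down from G##2 is E##2.

E double-sharp 2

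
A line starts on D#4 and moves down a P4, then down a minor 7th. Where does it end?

B#2

D#4 down a perfect fourth → A#3 (5 semitones).
Down a minor seventh from A#3: B#2 (10 semitones down).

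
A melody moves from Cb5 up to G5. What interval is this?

C to G spans five letter names (C-D-E-F-G), so the interval is some kind of fifth.
The perfect fifth is 7 semitones; here we have 8, one semitone wider: augmented.

augmented fifth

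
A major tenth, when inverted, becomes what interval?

First reduce the compound major tenth to its simple form, a major third.
Interval numbers invert to sum to nine: 3 + 6 = 9, so a third inverts to a sixth.
The quality also flips — major becomes minor — giving a minor sixth.

m6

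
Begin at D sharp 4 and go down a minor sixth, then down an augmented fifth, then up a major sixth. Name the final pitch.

Down a minor sixth from D#4: F##3 (8 semitones down).
An augmented fifth down from F##3 is B2.
B2 up a major sixth → G#3 (9 semitones).

G sharp 3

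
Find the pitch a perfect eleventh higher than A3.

The eleventh's letter: A up four letter names plus an octave → D.
A perfect eleventh is 17 semitones; 17 semitones up from A3 gives D5.

D5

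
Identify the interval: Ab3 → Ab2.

P8

Descending from Ab3 to Ab2 is the same interval as ascending Ab2 to Ab3.
A to A is the same letter name, plus an octave, so the interval is some kind of octave.
Counting semitones, Ab2→Ab3 is 12, which is the perfect octave.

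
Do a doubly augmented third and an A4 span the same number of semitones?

A doubly augmented third = 6 semitones = an augmented fourth; enharmonically equal.

Yes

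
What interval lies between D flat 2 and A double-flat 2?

D to A spans five letter names (D-E-F-G-A) — that makes it a fifth of some quality.
Db2 to Abb2 spans 6 semitones — one semitone narrower than the perfect fifth (7) — giving a diminished fifth.

diminished 5th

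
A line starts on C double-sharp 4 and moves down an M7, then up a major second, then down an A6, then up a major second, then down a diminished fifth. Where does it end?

Down a major seventh from C##4: D#3 (11 semitones down).
A major second up from D#3 is E#3.
Down an augmented sixth from E#3: G2 (10 semitones down).
A major second up from G2 is A2.
Down a diminished fifth from A2: D#2 (6 semitones down).

D sharp 2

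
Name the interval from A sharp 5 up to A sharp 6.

perfect octave

A to A is the same letter name, plus an octave, so the interval is some kind of octave.
Counting semitones, A#5→A#6 is 12, which is the perfect octave.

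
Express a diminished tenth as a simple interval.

Subtracting seven from the interval number removes an octave: 10 − 7 = 3.
That makes a diminished tenth a compound diminished third — an octave plus a diminished third.

diminished third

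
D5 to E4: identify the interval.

minor seventh

Descending from D5 to E4 is the same interval as ascending E4 to D5.
E to D spans seven letter names (E-F-G-A-B-C-D): a seventh.
E4 to D5 is 10 semitones, a half step short of the major seventh (11), so this is minor.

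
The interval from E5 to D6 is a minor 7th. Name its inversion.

major second

The rule of nine gives the new number: 9 − 7 = 2, so a seventh becomes a second.
And minor becomes major under inversion, so we get a major second.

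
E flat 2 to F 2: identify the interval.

E to F spans two letter names (E-F), so the interval is some kind of second.
Eb2 to F2 is 2 semitones, matching the major second exactly, so the quality is major.

major 2nd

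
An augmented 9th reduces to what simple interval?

augmented second

Each octave removed subtracts seven from the number: 9 − 7 = 2.
That makes an augmented ninth a compound augmented second — an octave plus an augmented second.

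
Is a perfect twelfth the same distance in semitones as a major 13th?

No

A perfect twelfth spans 19 semitones; a major thirteenth spans 21 semitones. They differ by 2.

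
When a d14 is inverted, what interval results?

augmented 2nd

First reduce the compound diminished fourteenth to its simple form, a diminished seventh.
The rule of nine gives the new number: 9 − 7 = 2, so a seventh becomes a second.
And diminished becomes augmented under inversion, so we get an augmented second.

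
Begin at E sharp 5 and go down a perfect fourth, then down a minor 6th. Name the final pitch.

A perfect fourth down from E#5 is B#4.
B#4 down a minor sixth → D##4 (8 semitones).

D double-sharp 4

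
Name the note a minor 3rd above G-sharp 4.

B 4

Three letter names up from G: B.
Moving 3 semitones up from G#4 (the size of a minor third) reaches B4.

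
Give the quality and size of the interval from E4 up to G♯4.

major third

E to G spans three letter names (E-F-G): a third.
The major third spans 4 semitones, and E4 to G#4 is exactly 4 semitones — so this is a major third.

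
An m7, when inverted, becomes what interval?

M2

Interval numbers invert to sum to nine: 7 + 2 = 9, so a seventh inverts to a second.
Quality inverts too: minor becomes major. That makes the inversion a major second.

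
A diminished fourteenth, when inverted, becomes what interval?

augmented second

First reduce the compound diminished fourteenth to its simple form, a diminished seventh.
Interval numbers invert to sum to nine: 7 + 2 = 9, so a seventh inverts to a second.
And diminished becomes augmented under inversion, so we get an augmented second.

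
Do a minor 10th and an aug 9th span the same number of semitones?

Both span 15 semitones: a minor tenth and an augmented ninth are the same chromatic distance.

Yes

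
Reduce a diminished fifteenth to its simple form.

diminished octave

Take out an octave (7 from the number): 15 − 7 = 8.
That makes a diminished fifteenth a compound diminished octave — an octave plus a diminished octave.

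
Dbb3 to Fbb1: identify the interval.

Descending from Dbb3 to Fbb1 is the same interval as ascending Fbb1 to Dbb3.
F to D spans six letter names (F-G-A-B-C-D), plus an octave — that makes it a thirteenth of some quality.
Fbb1 to Dbb3 is 21 semitones, matching the major thirteenth exactly, so the quality is major.
(Equivalently, a compound major sixth: a major sixth plus an octave.)

major 13th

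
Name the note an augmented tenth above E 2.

G-double-sharp 3

The tenth's letter: E up three letter names plus an octave → G.
An augmented tenth spans 17 semitones, so from E2 the target pitch is G##3.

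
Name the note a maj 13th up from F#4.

D#6

Counting six letter names plus an octave up from F lands on D.
A major thirteenth is 21 semitones; 21 semitones up from F#4 gives D#6.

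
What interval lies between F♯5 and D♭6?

F to D spans six letter names (F-G-A-B-C-D), so the interval is some kind of sixth.
The major sixth is 9 semitones; here we have 7, two semitones narrower: diminished.

diminished 6th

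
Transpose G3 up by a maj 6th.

E4

Counting six letter names up from G lands on E.
Moving 9 semitones up from G3 (the size of a major sixth) reaches E4.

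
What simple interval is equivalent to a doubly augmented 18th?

Each octave removed subtracts seven from the number: 18 − 14 = 4.
Quality carries through unchanged, so the simple form is a doubly augmented fourth.

doubly augmented fourth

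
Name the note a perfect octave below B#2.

B#1

The letter stays B (same as the start), shifted an octave down.
Moving 12 semitones down from B#2 (the size of a perfect octave) reaches B#1.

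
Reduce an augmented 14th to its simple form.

augmented 7th

Take out an octave (7 from the number): 14 − 7 = 7.
So an augmented fourteenth is an octave plus an augmented seventh. The quality is unchanged.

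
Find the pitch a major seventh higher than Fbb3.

The seventh takes the letter from F up to E.
Moving 11 semitones up from Fbb3 (the size of a major seventh) reaches Ebb4.

Ebb4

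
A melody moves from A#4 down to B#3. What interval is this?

Descending from A#4 to B#3 is the same interval as ascending B#3 to A#4.
B to A spans seven letter names (B-C-D-E-F-G-A) — that makes it a seventh of some quality.
At 10 semitones, B#3→A#4 falls one short of a major seventh: minor.

minor seventh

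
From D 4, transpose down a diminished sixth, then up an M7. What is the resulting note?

E double-sharp 4

A diminished sixth down from D4 is F##3.
F##3 up a major seventh → E##4 (11 semitones).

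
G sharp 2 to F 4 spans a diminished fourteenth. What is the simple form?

d7

Subtracting seven from the interval number removes an octave: 14 − 7 = 7.
That makes a diminished fourteenth a compound diminished seventh — an octave plus a diminished seventh.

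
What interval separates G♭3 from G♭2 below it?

perfect 8th

Descending from Gb3 to Gb2 is the same interval as ascending Gb2 to Gb3.
G to G is the same letter name, plus an octave: an octave.
Gb2 to Gb3 is 12 semitones, matching the perfect octave exactly, so the quality is perfect.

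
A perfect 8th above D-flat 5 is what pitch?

D-flat 6

For an octave the letter name doesn't change: still D, an octave up.
Moving 12 semitones up from Db5 (the size of a perfect octave) reaches Db6.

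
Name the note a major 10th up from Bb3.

D5

Three letters up from B (plus an octave) reaches D.
A major tenth spans 16 semitones, so from Bb3 the target pitch is D5.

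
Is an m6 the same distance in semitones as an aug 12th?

No

8 semitones (minor sixth) vs 20 semitones (augmented twelfth): not equal.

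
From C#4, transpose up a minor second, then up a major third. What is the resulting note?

C#4 up a minor second → D4 (1 semitone).
Up a major third from D4: F#4 (4 semitones up).

F#4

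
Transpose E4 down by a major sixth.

G3

Counting six letter names down from E lands on G.
Moving 9 semitones down from E4 (the size of a major sixth) reaches G3.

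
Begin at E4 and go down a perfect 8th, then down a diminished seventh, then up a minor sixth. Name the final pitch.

Down a perfect octave from E4: E3 (12 semitones down).
E3 down a diminished seventh → F##2 (9 semitones).
F##2 up a minor sixth → D#3 (8 semitones).

D#3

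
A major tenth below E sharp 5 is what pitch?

C sharp 4

Three letters down from E (plus an octave) reaches C.
Moving 16 semitones down from E#5 (the size of a major tenth) reaches C#4.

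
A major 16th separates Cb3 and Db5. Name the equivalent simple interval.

major second

Subtracting seven from the interval number removes an octave: 16 − 14 = 2.
Quality carries through unchanged, so the simple form is a major second.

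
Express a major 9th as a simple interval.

major 2nd

Each octave removed subtracts seven from the number: 9 − 7 = 2.
Quality carries through unchanged, so the simple form is a major second.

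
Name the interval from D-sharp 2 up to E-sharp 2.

major 2nd

D to E spans two letter names (D-E), so the interval is some kind of second.
D#2 to E#2 is 2 semitones, matching the major second exactly, so the quality is major.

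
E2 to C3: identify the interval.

m6

E to C spans six letter names (E-F-G-A-B-C): a sixth.
E2 to C3 is 8 semitones, a half step short of the major sixth (9), so this is minor.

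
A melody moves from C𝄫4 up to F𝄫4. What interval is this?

C to F spans four letter names (C-D-E-F): a fourth.
Counting semitones, Cbb4→Fbb4 is 5, which is the perfect fourth.

perfect 4th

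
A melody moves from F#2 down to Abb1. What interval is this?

Descending from F#2 to Abb1 is the same interval as ascending Abb1 to F#2.
A to F spans six letter names (A-B-C-D-E-F), so the interval is some kind of sixth.
A major sixth would be 9 semitones; Abb1 to F#2 is 11, two semitones wider, so the interval is doubly augmented.

doubly augmented 6th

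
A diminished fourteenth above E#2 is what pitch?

Counting seven letter names plus an octave up from E lands on D.
A diminished fourteenth spans 21 semitones, so from E#2 the target pitch is D4.

D4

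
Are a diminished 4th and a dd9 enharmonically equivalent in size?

4 semitones (diminished fourth) vs 11 semitones (doubly diminished ninth): not equal.

No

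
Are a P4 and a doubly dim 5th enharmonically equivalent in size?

Yes

A perfect fourth spans 5 semitones, and a doubly diminished fifth also spans 5 semitones — they're enharmonic.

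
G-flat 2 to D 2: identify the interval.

d4

Descending from Gb2 to D2 is the same interval as ascending D2 to Gb2.
D to G spans four letter names (D-E-F-G): a fourth.
A perfect fourth would be 5 semitones; D2 to Gb2 is 4, one semitone narrower, so the interval is diminished.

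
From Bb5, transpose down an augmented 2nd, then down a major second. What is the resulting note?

An augmented second down from Bb5 is Abb5.
Down a major second from Abb5: Gbb5 (2 semitones down).

Gbb5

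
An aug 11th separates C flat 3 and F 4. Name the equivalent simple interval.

A4

Subtracting seven from the interval number removes an octave: 11 − 7 = 4.
Quality carries through unchanged, so the simple form is an augmented fourth.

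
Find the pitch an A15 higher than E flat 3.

A fifteenth keeps the letter name E, two octaves up from E.
An augmented fifteenth spans 25 semitones, so from Eb3 the target pitch is E5.

E 5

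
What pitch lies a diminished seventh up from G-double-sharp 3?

F-sharp 4

The seventh takes the letter from G up to F.
Moving 9 semitones up from G##3 (the size of a diminished seventh) reaches F#4.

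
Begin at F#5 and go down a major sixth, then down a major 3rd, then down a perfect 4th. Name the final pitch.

A major sixth down from F#5 is A4.
A major third down from A4 is F4.
Down a perfect fourth from F4: C4 (5 semitones down).

C4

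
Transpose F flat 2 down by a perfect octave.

For an octave the letter name doesn't change: still F, an octave down.
A perfect octave spans 12 semitones, so from Fb2 the target pitch is Fb1.

F flat 1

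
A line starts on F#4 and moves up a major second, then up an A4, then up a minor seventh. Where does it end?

B#5

Up a major second from F#4: G#4 (2 semitones up).
An augmented fourth up from G#4 is C##5.
A minor seventh up from C##5 is B#5.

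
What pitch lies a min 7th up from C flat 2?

Seven letter names up from C: B.
Moving 10 semitones up from Cb2 (the size of a minor seventh) reaches Bbb2.

B double-flat 2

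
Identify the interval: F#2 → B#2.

augmented fourth

F to B spans four letter names (F-G-A-B) — that makes it a fourth of some quality.
The perfect fourth is 5 semitones; here we have 6, one semitone wider: augmented.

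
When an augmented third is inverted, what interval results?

diminished 6th

The rule of nine gives the new number: 9 − 3 = 6, so a third becomes a sixth.
The quality also flips — augmented becomes diminished — giving a diminished sixth.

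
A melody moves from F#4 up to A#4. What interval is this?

major 3rd

F to A spans three letter names (F-G-A) — that makes it a third of some quality.
Counting semitones, F#4→A#4 is 4, which is the major third.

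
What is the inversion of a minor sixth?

The rule of nine gives the new number: 9 − 6 = 3, so a sixth becomes a third.
And minor becomes major under inversion, so we get a major third.

major 3rd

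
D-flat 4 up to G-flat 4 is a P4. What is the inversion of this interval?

perfect 5th

Inverted interval numbers add to nine, so a fourth pairs with a fifth (4 + 5 = 9).
The quality also flips — perfect stays perfect — giving a perfect fifth.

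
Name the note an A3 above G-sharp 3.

The third takes the letter from G up to B.
Moving 5 semitones up from G#3 (the size of an augmented third) reaches B##3.

B-double-sharp 3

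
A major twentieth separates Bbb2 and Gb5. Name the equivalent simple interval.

Subtracting seven from the interval number removes an octave: 20 − 14 = 6.
So a major twentieth is 2 octaves plus a major sixth. The quality is unchanged.

M6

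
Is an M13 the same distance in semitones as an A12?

No

A major thirteenth spans 21 semitones; an augmented twelfth spans 20 semitones. They differ by 1.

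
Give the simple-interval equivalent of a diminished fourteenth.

diminished seventh

Subtracting seven from the interval number removes an octave: 14 − 7 = 7.
So a diminished fourteenth is an octave plus a diminished seventh. The quality is unchanged.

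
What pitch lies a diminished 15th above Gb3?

Gbb5

The letter stays G (same as the start), shifted two octaves up.
Moving 23 semitones up from Gb3 (the size of a diminished fifteenth) reaches Gbb5.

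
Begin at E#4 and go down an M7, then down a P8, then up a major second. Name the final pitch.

Down a major seventh from E#4: F#3 (11 semitones down).
F#3 down a perfect octave → F#2 (12 semitones).
A major second up from F#2 is G#2.

G#2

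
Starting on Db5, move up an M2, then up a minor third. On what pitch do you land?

Up a major second from Db5: Eb5 (2 semitones up).
Up a minor third from Eb5: Gb5 (3 semitones up).

Gb5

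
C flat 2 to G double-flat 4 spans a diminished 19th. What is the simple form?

diminished 5th

Subtracting seven from the interval number removes an octave: 19 − 14 = 5.
That makes a diminished nineteenth a compound diminished fifth — 2 octaves plus a diminished fifth.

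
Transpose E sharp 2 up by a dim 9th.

The ninth's letter: E up two letter names plus an octave → F.
A diminished ninth spans 12 semitones, so from E#2 the target pitch is F3.

F 3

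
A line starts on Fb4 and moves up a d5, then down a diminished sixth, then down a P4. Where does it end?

Bb3

A diminished fifth up from Fb4 is Cbb5.
Down a diminished sixth from Cbb5: Eb4 (7 semitones down).
A perfect fourth down from Eb4 is Bb3.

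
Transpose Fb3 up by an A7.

Seven letter names up from F: E.
Moving 12 semitones up from Fb3 (the size of an augmented seventh) reaches E4.

E4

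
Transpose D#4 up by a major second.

E#4

Counting two letter names up from D lands on E.
A major second is 2 semitones; 2 semitones up from D#4 gives E#4.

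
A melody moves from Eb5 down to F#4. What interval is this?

diminished 7th

Descending from Eb5 to F#4 is the same interval as ascending F#4 to Eb5.
F to E spans seven letter names (F-G-A-B-C-D-E), so the interval is some kind of seventh.
The major seventh is 11 semitones; here we have 9, two semitones narrower: diminished.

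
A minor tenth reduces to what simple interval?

m3

Subtracting seven from the interval number removes an octave: 10 − 7 = 3.
Quality carries through unchanged, so the simple form is a minor third.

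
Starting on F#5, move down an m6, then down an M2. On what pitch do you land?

G#4

A minor sixth down from F#5 is A#4.
A#4 down a major second → G#4 (2 semitones).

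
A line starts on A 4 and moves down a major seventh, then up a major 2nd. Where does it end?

Down a major seventh from A4: Bb3 (11 semitones down).
Bb3 up a major second → C4 (2 semitones).

C 4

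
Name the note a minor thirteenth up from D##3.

The thirteenth's letter: D up six letter names plus an octave → B.
Moving 20 semitones up from D##3 (the size of a minor thirteenth) reaches B#4.

B#4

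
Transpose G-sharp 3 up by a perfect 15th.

The letter stays G (same as the start), shifted two octaves up.
A perfect fifteenth spans 24 semitones, so from G#3 the target pitch is G#5.

G-sharp 5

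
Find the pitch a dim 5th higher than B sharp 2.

Counting five letter names up from B lands on F.
Moving 6 semitones up from B#2 (the size of a diminished fifth) reaches F#3.

F sharp 3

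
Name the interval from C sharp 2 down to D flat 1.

Descending from C#2 to Db1 is the same interval as ascending Db1 to C#2.
D to C spans seven letter names (D-E-F-G-A-B-C) — that makes it a seventh of some quality.
The major seventh is 11 semitones; here we have 12, one semitone wider: augmented.

augmented 7th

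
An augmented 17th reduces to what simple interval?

Take out 2 octaves (14 from the number): 17 − 14 = 3.
So an augmented seventeenth is 2 octaves plus an augmented third. The quality is unchanged.

augmented third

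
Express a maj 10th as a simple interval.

major third

Take out an octave (7 from the number): 10 − 7 = 3.
So a major tenth is an octave plus a major third. The quality is unchanged.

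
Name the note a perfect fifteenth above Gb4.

A fifteenth keeps the letter name G, two octaves up from G.
Moving 24 semitones up from Gb4 (the size of a perfect fifteenth) reaches Gb6.

Gb6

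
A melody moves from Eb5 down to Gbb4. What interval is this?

A6

Descending from Eb5 to Gbb4 is the same interval as ascending Gbb4 to Eb5.
G to E spans six letter names (G-A-B-C-D-E): a sixth.
A major sixth would be 9 semitones; Gbb4 to Eb5 is 10, one semitone wider, so the interval is augmented.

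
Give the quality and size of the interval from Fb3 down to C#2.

Descending from Fb3 to C#2 is the same interval as ascending C#2 to Fb3.
C to F spans four letter names (C-D-E-F), plus an octave, so the interval is some kind of eleventh.
The perfect eleventh is 17 semitones; here we have 15, two semitones narrower: doubly diminished.
(Equivalently, a compound doubly diminished fourth: a doubly diminished fourth plus an octave.)

doubly diminished eleventh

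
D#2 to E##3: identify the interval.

augmented 9th

D to E spans two letter names (D-E), plus an octave: a ninth.
D#2 to E##3 spans 15 semitones — one semitone wider than the major ninth (14) — giving an augmented ninth.
(Equivalently, a compound augmented second: an augmented second plus an octave.)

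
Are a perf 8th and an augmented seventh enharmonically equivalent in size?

A perfect octave = 12 semitones = an augmented seventh; enharmonically equal.

Yes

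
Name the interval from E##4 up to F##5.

E to F spans two letter names (E-F), plus an octave, so the interval is some kind of ninth.
A major ninth would be 14 semitones, but E##4 to F##5 is 13 — one semitone narrower, making it a minor ninth.
(Equivalently, a compound minor second: a minor second plus an octave.)

minor 9th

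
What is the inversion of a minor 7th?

M2

Interval numbers invert to sum to nine: 7 + 2 = 9, so a seventh inverts to a second.
Quality inverts too: minor becomes major. That makes the inversion a major second.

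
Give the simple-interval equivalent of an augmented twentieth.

Each octave removed subtracts seven from the number: 20 − 14 = 6.
That makes an augmented twentieth a compound augmented sixth — 2 octaves plus an augmented sixth.

augmented 6th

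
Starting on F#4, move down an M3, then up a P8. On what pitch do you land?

Down a major third from F#4: D4 (4 semitones down).
D4 up a perfect octave → D5 (12 semitones).

D5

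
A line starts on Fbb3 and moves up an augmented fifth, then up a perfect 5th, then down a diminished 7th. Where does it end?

A3

Up an augmented fifth from Fbb3: Cb4 (8 semitones up).
Cb4 up a perfect fifth → Gb4 (7 semitones).
Gb4 down a diminished seventh → A3 (9 semitones).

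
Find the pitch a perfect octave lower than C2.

C1

For an octave the letter name doesn't change: still C, an octave down.
A perfect octave spans 12 semitones, so from C2 the target pitch is C1.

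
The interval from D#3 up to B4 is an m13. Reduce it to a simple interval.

m6

Subtracting seven from the interval number removes an octave: 13 − 7 = 6.
Quality carries through unchanged, so the simple form is a minor sixth.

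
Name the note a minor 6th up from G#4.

E5

The sixth takes the letter from G up to E.
Moving 8 semitones up from G#4 (the size of a minor sixth) reaches E5.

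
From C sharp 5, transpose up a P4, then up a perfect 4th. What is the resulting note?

A perfect fourth up from C#5 is F#5.
Up a perfect fourth from F#5: B5 (5 semitones up).

B 5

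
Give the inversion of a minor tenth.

major sixth

First reduce the compound minor tenth to its simple form, a minor third.
Inverted interval numbers add to nine, so a third pairs with a sixth (3 + 6 = 9).
Quality inverts too: minor becomes major. That makes the inversion a major sixth.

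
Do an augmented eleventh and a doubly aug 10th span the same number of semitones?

Yes

An augmented eleventh = 18 semitones = a doubly augmented tenth; enharmonically equal.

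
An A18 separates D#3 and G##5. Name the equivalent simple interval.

Each octave removed subtracts seven from the number: 18 − 14 = 4.
Quality carries through unchanged, so the simple form is an augmented fourth.

augmented fourth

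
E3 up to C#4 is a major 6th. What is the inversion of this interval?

minor third

The rule of nine gives the new number: 9 − 6 = 3, so a sixth becomes a third.
Quality inverts too: major becomes minor. That makes the inversion a minor third.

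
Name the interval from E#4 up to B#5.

perfect 12th

E to B spans five letter names (E-F-G-A-B), plus an octave: a twelfth.
Counting semitones, E#4→B#5 is 19, which is the perfect twelfth.
(Equivalently, a compound perfect fifth: a perfect fifth plus an octave.)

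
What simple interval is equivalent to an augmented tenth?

A3

Subtracting seven from the interval number removes an octave: 10 − 7 = 3.
Quality carries through unchanged, so the simple form is an augmented third.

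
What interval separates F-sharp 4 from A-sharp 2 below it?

minor thirteenth

Descending from F#4 to A#2 is the same interval as ascending A#2 to F#4.
A to F spans six letter names (A-B-C-D-E-F), plus an octave: a thirteenth.
A#2 to F#4 is 20 semitones, a half step short of the major thirteenth (21), so this is minor.
(Equivalently, a compound minor sixth: a minor sixth plus an octave.)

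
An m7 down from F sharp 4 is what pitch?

G sharp 3

Seven letter names down from F: G.
Moving 10 semitones down from F#4 (the size of a minor seventh) reaches G#3.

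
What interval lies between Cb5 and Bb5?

C to B spans seven letter names (C-D-E-F-G-A-B), so the interval is some kind of seventh.
The major seventh spans 11 semitones, and Cb5 to Bb5 is exactly 11 semitones — so this is a major seventh.

major 7th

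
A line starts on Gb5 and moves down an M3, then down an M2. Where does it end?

Dbb5

Gb5 down a major third → Ebb5 (4 semitones).
A major second down from Ebb5 is Dbb5.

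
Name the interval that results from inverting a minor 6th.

Interval numbers invert to sum to nine: 6 + 3 = 9, so a sixth inverts to a third.
The quality also flips — minor becomes major — giving a major third.

major 3rd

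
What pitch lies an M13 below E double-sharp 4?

G double-sharp 2

Counting six letter names plus an octave down from E lands on G.
Moving 21 semitones down from E##4 (the size of a major thirteenth) reaches G##2.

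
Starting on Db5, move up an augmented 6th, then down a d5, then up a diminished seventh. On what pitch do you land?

An augmented sixth up from Db5 is B5.
A diminished fifth down from B5 is E#5.
A diminished seventh up from E#5 is D6.

D6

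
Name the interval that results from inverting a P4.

Inverted interval numbers add to nine, so a fourth pairs with a fifth (4 + 5 = 9).
And perfect stays perfect under inversion, so we get a perfect fifth.

perfect 5th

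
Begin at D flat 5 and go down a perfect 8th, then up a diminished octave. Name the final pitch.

A perfect octave down from Db5 is Db4.
Db4 up a diminished octave → Dbb5 (11 semitones).

D double-flat 5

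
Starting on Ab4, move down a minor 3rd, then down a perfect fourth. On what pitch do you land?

C4

Down a minor third from Ab4: F4 (3 semitones down).
F4 down a perfect fourth → C4 (5 semitones).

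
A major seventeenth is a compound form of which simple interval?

Each octave removed subtracts seven from the number: 17 − 14 = 3.
So a major seventeenth is 2 octaves plus a major third. The quality is unchanged.

M3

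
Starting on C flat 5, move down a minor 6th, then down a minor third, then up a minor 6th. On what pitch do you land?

A minor sixth down from Cb5 is Eb4.
A minor third down from Eb4 is C4.
A minor sixth up from C4 is Ab4.

A flat 4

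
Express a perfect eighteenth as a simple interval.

perfect 4th

Take out 2 octaves (14 from the number): 18 − 14 = 4.
That makes a perfect eighteenth a compound perfect fourth — 2 octaves plus a perfect fourth.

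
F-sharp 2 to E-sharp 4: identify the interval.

major 14th

F to E spans seven letter names (F-G-A-B-C-D-E), plus an octave, so the interval is some kind of fourteenth.
F#2 to E#4 is 23 semitones, matching the major fourteenth exactly, so the quality is major.
(Equivalently, a compound major seventh: a major seventh plus an octave.)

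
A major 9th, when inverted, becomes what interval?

First reduce the compound major ninth to its simple form, a major second.
The rule of nine gives the new number: 9 − 2 = 7, so a second becomes a seventh.
The quality also flips — major becomes minor — giving a minor seventh.

minor 7th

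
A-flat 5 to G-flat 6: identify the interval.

A to G spans seven letter names (A-B-C-D-E-F-G), so the interval is some kind of seventh.
Ab5 to Gb6 is 10 semitones, a half step short of the major seventh (11), so this is minor.

minor seventh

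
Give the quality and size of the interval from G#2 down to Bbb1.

doubly augmented 6th

Descending from G#2 to Bbb1 is the same interval as ascending Bbb1 to G#2.
B to G spans six letter names (B-C-D-E-F-G): a sixth.
A major sixth would be 9 semitones; Bbb1 to G#2 is 11, two semitones wider, so the interval is doubly augmented.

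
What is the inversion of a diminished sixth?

The rule of nine gives the new number: 9 − 6 = 3, so a sixth becomes a third.
The quality also flips — diminished becomes augmented — giving an augmented third.

A3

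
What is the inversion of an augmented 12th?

d4

First reduce the compound augmented twelfth to its simple form, an augmented fifth.
The rule of nine gives the new number: 9 − 5 = 4, so a fifth becomes a fourth.
The quality also flips — augmented becomes diminished — giving a diminished fourth.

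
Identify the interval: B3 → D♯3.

minor sixth

Descending from B3 to D#3 is the same interval as ascending D#3 to B3.
D to B spans six letter names (D-E-F-G-A-B), so the interval is some kind of sixth.
A major sixth would be 9 semitones, but D#3 to B3 is 8 — one semitone narrower, making it a minor sixth.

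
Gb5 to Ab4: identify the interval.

Descending from Gb5 to Ab4 is the same interval as ascending Ab4 to Gb5.
A to G spans seven letter names (A-B-C-D-E-F-G), so the interval is some kind of seventh.
A major seventh would be 11 semitones, but Ab4 to Gb5 is 10 — one semitone narrower, making it a minor seventh.

minor 7th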